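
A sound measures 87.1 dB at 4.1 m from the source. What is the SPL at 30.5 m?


Given values:
  SPL1 = 87.1 dB, r1 = 4.1 m, r2 = 30.5 m
Formula: SPL2 = SPL1 - 20 * log10(r2 / r1)
Compute ratio: r2 / r1 = 30.5 / 4.1 = 7.439
Compute log10: log10(7.439) = 0.871515
Compute drop: 20 * 0.871515 = 17.4303
SPL2 = 87.1 - 17.4303 = 69.67

69.67 dB


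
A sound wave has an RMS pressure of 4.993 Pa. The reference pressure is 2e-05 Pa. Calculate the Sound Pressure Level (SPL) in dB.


Given values:
  p = 4.993 Pa
  p_ref = 2e-05 Pa
Formula: SPL = 20 * log10(p / p_ref)
Compute ratio: p / p_ref = 4.993 / 2e-05 = 249650
Compute log10: log10(249650) = 5.397332
Multiply: SPL = 20 * 5.397332 = 107.95

107.95 dB


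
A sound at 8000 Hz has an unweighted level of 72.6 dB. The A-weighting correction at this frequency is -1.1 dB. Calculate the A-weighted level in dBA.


Given values:
  SPL = 72.6 dB
  A-weighting at 8000 Hz = -1.1 dB
Formula: L_A = SPL + A_weight
L_A = 72.6 + (-1.1)
L_A = 71.5

71.5 dBA


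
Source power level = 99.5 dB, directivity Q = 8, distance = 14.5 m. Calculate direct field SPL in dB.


Given values:
  Lw = 99.5 dB, Q = 8, r = 14.5 m
Formula: SPL = Lw + 10 * log10(Q / (4 * pi * r^2))
Compute 4 * pi * r^2 = 4 * pi * 14.5^2 = 2642.0794
Compute Q / denom = 8 / 2642.0794 = 0.00302792
Compute 10 * log10(0.00302792) = -25.1886
SPL = 99.5 + (-25.1886) = 74.31

74.31 dB


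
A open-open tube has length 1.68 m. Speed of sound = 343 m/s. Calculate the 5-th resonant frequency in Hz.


Given values:
  Tube type: open-open, L = 1.68 m, c = 343 m/s, n = 5
Formula: f_n = n * c / (2 * L)
Compute 2 * L = 2 * 1.68 = 3.36
f = 5 * 343 / 3.36
f = 510.42

510.42 Hz


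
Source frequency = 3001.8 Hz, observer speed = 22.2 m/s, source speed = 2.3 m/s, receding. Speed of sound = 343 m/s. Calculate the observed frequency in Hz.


Given values:
  f_s = 3001.8 Hz, v_o = 22.2 m/s, v_s = 2.3 m/s
  Direction: receding
Formula: f_o = f_s * (c - v_o) / (c + v_s)
Numerator: c - v_o = 343 - 22.2 = 320.8
Denominator: c + v_s = 343 + 2.3 = 345.3
f_o = 3001.8 * 320.8 / 345.3 = 2788.81

2788.81 Hz


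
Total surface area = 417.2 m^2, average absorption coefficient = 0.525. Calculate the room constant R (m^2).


Given values:
  S = 417.2 m^2, alpha = 0.525
Formula: R = S * alpha / (1 - alpha)
Numerator: 417.2 * 0.525 = 219.03
Denominator: 1 - 0.525 = 0.475
R = 219.03 / 0.475 = 461.12

461.12 m^2


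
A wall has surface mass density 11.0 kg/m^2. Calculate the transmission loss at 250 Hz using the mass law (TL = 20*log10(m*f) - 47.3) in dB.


Given values:
  m = 11.0 kg/m^2, f = 250 Hz
Formula: TL = 20 * log10(m * f) - 47.3
Compute m * f = 11.0 * 250 = 2750.0
Compute log10(2750.0) = 3.439333
Compute 20 * 3.439333 = 68.7867
TL = 68.7867 - 47.3 = 21.49

21.49 dB


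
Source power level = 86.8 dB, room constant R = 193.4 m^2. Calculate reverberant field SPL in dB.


Given values:
  Lw = 86.8 dB, R = 193.4 m^2
Formula: SPL = Lw + 10 * log10(4 / R)
Compute 4 / R = 4 / 193.4 = 0.020683
Compute 10 * log10(0.020683) = -16.8439
SPL = 86.8 + (-16.8439) = 69.96

69.96 dB


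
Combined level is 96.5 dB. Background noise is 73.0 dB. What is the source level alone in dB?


Given values:
  L_total = 96.5 dB, L_bg = 73.0 dB
Formula: L_source = 10 * log10(10^(L_total/10) - 10^(L_bg/10))
Convert to linear:
  10^(96.5/10) = 4466835921.5096
  10^(73.0/10) = 19952623.1497
Difference: 4466835921.5096 - 19952623.1497 = 4446883298.3599
L_source = 10 * log10(4446883298.3599) = 96.48

96.48 dB


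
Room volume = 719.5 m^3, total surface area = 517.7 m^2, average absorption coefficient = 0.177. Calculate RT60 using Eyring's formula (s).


Given values:
  V = 719.5 m^3, S = 517.7 m^2, alpha = 0.177
Formula: RT60 = 0.161 * V / (-S * ln(1 - alpha))
Compute ln(1 - 0.177) = ln(0.823) = -0.194799
Denominator: -517.7 * -0.194799 = 100.8474
Numerator: 0.161 * 719.5 = 115.8395
RT60 = 115.8395 / 100.8474 = 1.149

1.149 s


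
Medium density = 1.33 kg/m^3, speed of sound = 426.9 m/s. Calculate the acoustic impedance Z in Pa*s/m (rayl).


Given values:
  rho = 1.33 kg/m^3
  c = 426.9 m/s
Formula: Z = rho * c
Z = 1.33 * 426.9
Z = 567.78

567.78 rayl


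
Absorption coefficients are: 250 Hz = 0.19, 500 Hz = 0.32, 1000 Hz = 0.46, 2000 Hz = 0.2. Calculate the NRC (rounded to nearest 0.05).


Given values:
  a_250 = 0.19, a_500 = 0.32
  a_1000 = 0.46, a_2000 = 0.2
Formula: NRC = (a250 + a500 + a1000 + a2000) / 4
Sum = 0.19 + 0.32 + 0.46 + 0.2 = 1.17
NRC = 1.17 / 4 = 0.2925
Rounded to nearest 0.05: 0.3

0.3


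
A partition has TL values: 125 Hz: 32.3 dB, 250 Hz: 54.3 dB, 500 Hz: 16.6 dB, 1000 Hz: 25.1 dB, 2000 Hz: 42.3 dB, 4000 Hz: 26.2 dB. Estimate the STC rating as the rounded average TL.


Given TL values at each frequency:
  125 Hz: 32.3 dB
  250 Hz: 54.3 dB
  500 Hz: 16.6 dB
  1000 Hz: 25.1 dB
  2000 Hz: 42.3 dB
  4000 Hz: 26.2 dB
Formula: STC ~ round(average of TL values)
Sum = 32.3 + 54.3 + 16.6 + 25.1 + 42.3 + 26.2 = 196.8
Average = 196.8 / 6 = 32.8
Rounded: 33

33


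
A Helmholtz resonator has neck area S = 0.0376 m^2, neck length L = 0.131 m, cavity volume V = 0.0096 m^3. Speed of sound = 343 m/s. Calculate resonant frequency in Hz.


Given values:
  S = 0.0376 m^2, L = 0.131 m, V = 0.0096 m^3, c = 343 m/s
Formula: f = (c / (2*pi)) * sqrt(S / (V * L))
Compute V * L = 0.0096 * 0.131 = 0.0012576
Compute S / (V * L) = 0.0376 / 0.0012576 = 29.8982
Compute sqrt(29.8982) = 5.467925
Compute c / (2*pi) = 343 / 6.283185 = 54.590148
f = 54.590148 * 5.467925 = 298.49

298.49 Hz


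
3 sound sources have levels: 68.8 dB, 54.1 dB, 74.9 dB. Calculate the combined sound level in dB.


Formula: L_total = 10 * log10( sum(10^(Li/10)) )
  Source 1: 10^(68.8/10) = 7585775.7503
  Source 2: 10^(54.1/10) = 257039.5783
  Source 3: 10^(74.9/10) = 30902954.3251
Sum of linear values = 38745769.6537
L_total = 10 * log10(38745769.6537) = 75.88

75.88 dB


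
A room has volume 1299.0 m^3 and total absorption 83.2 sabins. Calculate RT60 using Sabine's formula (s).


Given values:
  V = 1299.0 m^3
  A = 83.2 sabins
Formula: RT60 = 0.161 * V / A
Numerator: 0.161 * 1299.0 = 209.139
RT60 = 209.139 / 83.2 = 2.514

2.514 s


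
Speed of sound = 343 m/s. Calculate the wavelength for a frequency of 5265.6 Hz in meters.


Given values:
  c = 343 m/s, f = 5265.6 Hz
Formula: lambda = c / f
lambda = 343 / 5265.6
lambda = 0.0651

0.0651 m


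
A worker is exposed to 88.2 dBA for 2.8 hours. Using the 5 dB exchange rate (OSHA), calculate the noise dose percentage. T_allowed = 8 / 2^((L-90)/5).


Given values:
  L = 88.2 dBA, T = 2.8 hours
Formula: T_allowed = 8 / 2^((L - 90) / 5)
Compute exponent: (88.2 - 90) / 5 = -0.36
Compute 2^(-0.36) = 0.779165
T_allowed = 8 / 0.779165 = 10.267402 hours
Dose = (T / T_allowed) * 100
Dose = (2.8 / 10.267402) * 100 = 27.27

27.27 %


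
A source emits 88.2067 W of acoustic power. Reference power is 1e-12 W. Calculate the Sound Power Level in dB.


Given values:
  W = 88.2067 W
  W_ref = 1e-12 W
Formula: SWL = 10 * log10(W / W_ref)
Compute ratio: W / W_ref = 88206700000000
Compute log10: log10(88206700000000) = 13.945502
Multiply: SWL = 10 * 13.945502 = 139.46

139.46 dB


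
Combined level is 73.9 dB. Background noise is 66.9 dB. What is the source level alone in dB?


Given values:
  L_total = 73.9 dB, L_bg = 66.9 dB
Formula: L_source = 10 * log10(10^(L_total/10) - 10^(L_bg/10))
Convert to linear:
  10^(73.9/10) = 24547089.1569
  10^(66.9/10) = 4897788.1937
Difference: 24547089.1569 - 4897788.1937 = 19649300.9632
L_source = 10 * log10(19649300.9632) = 72.93

72.93 dB


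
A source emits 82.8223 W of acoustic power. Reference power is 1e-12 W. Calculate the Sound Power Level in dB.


Given values:
  W = 82.8223 W
  W_ref = 1e-12 W
Formula: SWL = 10 * log10(W / W_ref)
Compute ratio: W / W_ref = 82822300000000
Compute log10: log10(82822300000000) = 13.918147
Multiply: SWL = 10 * 13.918147 = 139.18

139.18 dB


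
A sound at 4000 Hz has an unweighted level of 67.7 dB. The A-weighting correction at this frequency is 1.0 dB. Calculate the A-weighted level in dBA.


Given values:
  SPL = 67.7 dB
  A-weighting at 4000 Hz = 1.0 dB
Formula: L_A = SPL + A_weight
L_A = 67.7 + (1.0)
L_A = 68.7

68.7 dBA


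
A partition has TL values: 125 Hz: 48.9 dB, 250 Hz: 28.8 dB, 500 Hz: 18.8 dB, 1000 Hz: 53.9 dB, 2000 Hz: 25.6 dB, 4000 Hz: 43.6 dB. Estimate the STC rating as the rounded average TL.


Given TL values at each frequency:
  125 Hz: 48.9 dB
  250 Hz: 28.8 dB
  500 Hz: 18.8 dB
  1000 Hz: 53.9 dB
  2000 Hz: 25.6 dB
  4000 Hz: 43.6 dB
Formula: STC ~ round(average of TL values)
Sum = 48.9 + 28.8 + 18.8 + 53.9 + 25.6 + 43.6 = 219.6
Average = 219.6 / 6 = 36.6
Rounded: 37

37


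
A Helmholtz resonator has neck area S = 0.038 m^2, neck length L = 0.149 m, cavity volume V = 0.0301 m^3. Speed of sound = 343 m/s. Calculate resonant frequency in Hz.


Given values:
  S = 0.038 m^2, L = 0.149 m, V = 0.0301 m^3, c = 343 m/s
Formula: f = (c / (2*pi)) * sqrt(S / (V * L))
Compute V * L = 0.0301 * 0.149 = 0.0044849
Compute S / (V * L) = 0.038 / 0.0044849 = 8.4729
Compute sqrt(8.4729) = 2.910825
Compute c / (2*pi) = 343 / 6.283185 = 54.590148
f = 54.590148 * 2.910825 = 158.9

158.9 Hz


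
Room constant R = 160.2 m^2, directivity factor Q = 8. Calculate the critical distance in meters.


Given values:
  R = 160.2 m^2, Q = 8
Formula: d_c = 0.141 * sqrt(Q * R)
Compute Q * R = 8 * 160.2 = 1281.6
Compute sqrt(1281.6) = 35.7994
d_c = 0.141 * 35.7994 = 5.048

5.048 m


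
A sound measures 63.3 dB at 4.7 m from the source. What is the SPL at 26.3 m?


Given values:
  SPL1 = 63.3 dB, r1 = 4.7 m, r2 = 26.3 m
Formula: SPL2 = SPL1 - 20 * log10(r2 / r1)
Compute ratio: r2 / r1 = 26.3 / 4.7 = 5.5957
Compute log10: log10(5.5957) = 0.747854
Compute drop: 20 * 0.747854 = 14.9571
SPL2 = 63.3 - 14.9571 = 48.34

48.34 dB


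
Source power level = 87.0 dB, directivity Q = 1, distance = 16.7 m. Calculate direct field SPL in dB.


Given values:
  Lw = 87.0 dB, Q = 1, r = 16.7 m
Formula: SPL = Lw + 10 * log10(Q / (4 * pi * r^2))
Compute 4 * pi * r^2 = 4 * pi * 16.7^2 = 3504.6351
Compute Q / denom = 1 / 3504.6351 = 0.00028534
Compute 10 * log10(0.00028534) = -35.4464
SPL = 87.0 + (-35.4464) = 51.55

51.55 dB


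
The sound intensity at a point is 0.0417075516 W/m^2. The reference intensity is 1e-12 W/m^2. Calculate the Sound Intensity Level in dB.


Given values:
  I = 0.0417075516 W/m^2
  I_ref = 1e-12 W/m^2
Formula: SIL = 10 * log10(I / I_ref)
Compute ratio: I / I_ref = 41707551600
Compute log10: log10(41707551600) = 10.620215
Multiply: SIL = 10 * 10.620215 = 106.2

106.2 dB


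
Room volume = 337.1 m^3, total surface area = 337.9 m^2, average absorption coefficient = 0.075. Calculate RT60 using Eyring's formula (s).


Given values:
  V = 337.1 m^3, S = 337.9 m^2, alpha = 0.075
Formula: RT60 = 0.161 * V / (-S * ln(1 - alpha))
Compute ln(1 - 0.075) = ln(0.925) = -0.077962
Denominator: -337.9 * -0.077962 = 26.3434
Numerator: 0.161 * 337.1 = 54.2731
RT60 = 54.2731 / 26.3434 = 2.06

2.06 s


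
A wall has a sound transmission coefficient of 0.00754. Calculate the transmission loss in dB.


Given values:
  tau = 0.00754
Formula: TL = 10 * log10(1 / tau)
Compute 1 / tau = 1 / 0.00754 = 132.626
Compute log10(132.626) = 2.122629
TL = 10 * 2.122629 = 21.23

21.23 dB


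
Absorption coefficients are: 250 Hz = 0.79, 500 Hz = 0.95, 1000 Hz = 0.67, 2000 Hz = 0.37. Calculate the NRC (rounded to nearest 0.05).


Given values:
  a_250 = 0.79, a_500 = 0.95
  a_1000 = 0.67, a_2000 = 0.37
Formula: NRC = (a250 + a500 + a1000 + a2000) / 4
Sum = 0.79 + 0.95 + 0.67 + 0.37 = 2.78
NRC = 2.78 / 4 = 0.695
Rounded to nearest 0.05: 0.7

0.7


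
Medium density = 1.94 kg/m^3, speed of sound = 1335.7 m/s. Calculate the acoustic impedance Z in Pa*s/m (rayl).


Given values:
  rho = 1.94 kg/m^3
  c = 1335.7 m/s
Formula: Z = rho * c
Z = 1.94 * 1335.7
Z = 2591.26

2591.26 rayl


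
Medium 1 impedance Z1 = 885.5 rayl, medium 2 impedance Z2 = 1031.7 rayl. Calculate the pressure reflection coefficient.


Given values:
  Z1 = 885.5 rayl, Z2 = 1031.7 rayl
Formula: R = (Z2 - Z1) / (Z2 + Z1)
Numerator: Z2 - Z1 = 1031.7 - 885.5 = 146.2
Denominator: Z2 + Z1 = 1031.7 + 885.5 = 1917.2
R = 146.2 / 1917.2 = 0.0763

0.0763


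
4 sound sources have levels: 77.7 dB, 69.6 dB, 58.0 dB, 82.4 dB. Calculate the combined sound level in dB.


Formula: L_total = 10 * log10( sum(10^(Li/10)) )
  Source 1: 10^(77.7/10) = 58884365.5356
  Source 2: 10^(69.6/10) = 9120108.3936
  Source 3: 10^(58.0/10) = 630957.3445
  Source 4: 10^(82.4/10) = 173780082.8749
Sum of linear values = 242415514.1486
L_total = 10 * log10(242415514.1486) = 83.85

83.85 dB


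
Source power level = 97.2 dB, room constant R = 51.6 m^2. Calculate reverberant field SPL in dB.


Given values:
  Lw = 97.2 dB, R = 51.6 m^2
Formula: SPL = Lw + 10 * log10(4 / R)
Compute 4 / R = 4 / 51.6 = 0.077519
Compute 10 * log10(0.077519) = -11.1059
SPL = 97.2 + (-11.1059) = 86.09

86.09 dB


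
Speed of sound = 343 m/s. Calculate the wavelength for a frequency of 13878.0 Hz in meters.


Given values:
  c = 343 m/s, f = 13878.0 Hz
Formula: lambda = c / f
lambda = 343 / 13878.0
lambda = 0.0247

0.0247 m


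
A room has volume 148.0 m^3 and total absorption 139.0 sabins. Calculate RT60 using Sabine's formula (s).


Given values:
  V = 148.0 m^3
  A = 139.0 sabins
Formula: RT60 = 0.161 * V / A
Numerator: 0.161 * 148.0 = 23.828
RT60 = 23.828 / 139.0 = 0.171

0.171 s


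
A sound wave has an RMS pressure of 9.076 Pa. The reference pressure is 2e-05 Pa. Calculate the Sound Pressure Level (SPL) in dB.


Given values:
  p = 9.076 Pa
  p_ref = 2e-05 Pa
Formula: SPL = 20 * log10(p / p_ref)
Compute ratio: p / p_ref = 9.076 / 2e-05 = 453800
Compute log10: log10(453800) = 5.656864
Multiply: SPL = 20 * 5.656864 = 113.14

113.14 dB


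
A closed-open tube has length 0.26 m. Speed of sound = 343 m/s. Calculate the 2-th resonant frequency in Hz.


Given values:
  Tube type: closed-open, L = 0.26 m, c = 343 m/s, n = 2
Formula: f_n = (2n - 1) * c / (4 * L)
Compute 2n - 1 = 2*2 - 1 = 3
Compute 4 * L = 4 * 0.26 = 1.04
f = 3 * 343 / 1.04
f = 989.42

989.42 Hz


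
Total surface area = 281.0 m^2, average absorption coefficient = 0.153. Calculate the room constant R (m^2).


Given values:
  S = 281.0 m^2, alpha = 0.153
Formula: R = S * alpha / (1 - alpha)
Numerator: 281.0 * 0.153 = 42.993
Denominator: 1 - 0.153 = 0.847
R = 42.993 / 0.847 = 50.76

50.76 m^2


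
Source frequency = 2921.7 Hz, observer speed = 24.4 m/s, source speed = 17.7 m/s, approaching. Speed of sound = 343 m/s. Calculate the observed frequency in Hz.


Given values:
  f_s = 2921.7 Hz, v_o = 24.4 m/s, v_s = 17.7 m/s
  Direction: approaching
Formula: f_o = f_s * (c + v_o) / (c - v_s)
Numerator: c + v_o = 343 + 24.4 = 367.4
Denominator: c - v_s = 343 - 17.7 = 325.3
f_o = 2921.7 * 367.4 / 325.3 = 3299.82

3299.82 Hz


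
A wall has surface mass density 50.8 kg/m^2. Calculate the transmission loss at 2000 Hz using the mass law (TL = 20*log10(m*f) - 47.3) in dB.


Given values:
  m = 50.8 kg/m^2, f = 2000 Hz
Formula: TL = 20 * log10(m * f) - 47.3
Compute m * f = 50.8 * 2000 = 101600.0
Compute log10(101600.0) = 5.006894
Compute 20 * 5.006894 = 100.1379
TL = 100.1379 - 47.3 = 52.84

52.84 dB


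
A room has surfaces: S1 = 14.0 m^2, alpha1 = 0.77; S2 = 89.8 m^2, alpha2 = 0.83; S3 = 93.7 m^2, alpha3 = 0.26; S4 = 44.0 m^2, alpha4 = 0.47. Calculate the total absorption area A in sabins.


Given surfaces:
  Surface 1: 14.0 * 0.77 = 10.78
  Surface 2: 89.8 * 0.83 = 74.534
  Surface 3: 93.7 * 0.26 = 24.362
  Surface 4: 44.0 * 0.47 = 20.68
Formula: A = sum(Si * alpha_i)
A = 10.78 + 74.534 + 24.362 + 20.68
A = 130.36

130.36 sabins


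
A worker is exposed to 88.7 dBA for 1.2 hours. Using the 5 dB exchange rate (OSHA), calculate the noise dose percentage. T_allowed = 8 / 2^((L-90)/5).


Given values:
  L = 88.7 dBA, T = 1.2 hours
Formula: T_allowed = 8 / 2^((L - 90) / 5)
Compute exponent: (88.7 - 90) / 5 = -0.26
Compute 2^(-0.26) = 0.835088
T_allowed = 8 / 0.835088 = 9.579829 hours
Dose = (T / T_allowed) * 100
Dose = (1.2 / 9.579829) * 100 = 12.53

12.53 %


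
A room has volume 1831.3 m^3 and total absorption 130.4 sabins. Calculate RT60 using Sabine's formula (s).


Given values:
  V = 1831.3 m^3
  A = 130.4 sabins
Formula: RT60 = 0.161 * V / A
Numerator: 0.161 * 1831.3 = 294.8393
RT60 = 294.8393 / 130.4 = 2.261

2.261 s


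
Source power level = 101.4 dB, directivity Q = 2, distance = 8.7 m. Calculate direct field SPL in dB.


Given values:
  Lw = 101.4 dB, Q = 2, r = 8.7 m
Formula: SPL = Lw + 10 * log10(Q / (4 * pi * r^2))
Compute 4 * pi * r^2 = 4 * pi * 8.7^2 = 951.1486
Compute Q / denom = 2 / 951.1486 = 0.00210272
Compute 10 * log10(0.00210272) = -26.7722
SPL = 101.4 + (-26.7722) = 74.63

74.63 dB


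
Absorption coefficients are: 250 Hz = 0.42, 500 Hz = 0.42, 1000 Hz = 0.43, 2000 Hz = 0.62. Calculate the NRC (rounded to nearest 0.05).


Given values:
  a_250 = 0.42, a_500 = 0.42
  a_1000 = 0.43, a_2000 = 0.62
Formula: NRC = (a250 + a500 + a1000 + a2000) / 4
Sum = 0.42 + 0.42 + 0.43 + 0.62 = 1.89
NRC = 1.89 / 4 = 0.4725
Rounded to nearest 0.05: 0.45

0.45


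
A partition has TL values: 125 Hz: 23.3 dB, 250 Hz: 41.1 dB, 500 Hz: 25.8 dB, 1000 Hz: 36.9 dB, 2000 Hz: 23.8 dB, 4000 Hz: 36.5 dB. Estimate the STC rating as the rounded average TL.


Given TL values at each frequency:
  125 Hz: 23.3 dB
  250 Hz: 41.1 dB
  500 Hz: 25.8 dB
  1000 Hz: 36.9 dB
  2000 Hz: 23.8 dB
  4000 Hz: 36.5 dB
Formula: STC ~ round(average of TL values)
Sum = 23.3 + 41.1 + 25.8 + 36.9 + 23.8 + 36.5 = 187.4
Average = 187.4 / 6 = 31.23
Rounded: 31

31


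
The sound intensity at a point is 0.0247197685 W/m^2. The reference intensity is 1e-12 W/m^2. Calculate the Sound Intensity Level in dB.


Given values:
  I = 0.0247197685 W/m^2
  I_ref = 1e-12 W/m^2
Formula: SIL = 10 * log10(I / I_ref)
Compute ratio: I / I_ref = 24719768500
Compute log10: log10(24719768500) = 10.393044
Multiply: SIL = 10 * 10.393044 = 103.93

103.93 dB


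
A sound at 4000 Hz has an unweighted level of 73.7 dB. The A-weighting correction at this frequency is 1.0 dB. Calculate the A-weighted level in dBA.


Given values:
  SPL = 73.7 dB
  A-weighting at 4000 Hz = 1.0 dB
Formula: L_A = SPL + A_weight
L_A = 73.7 + (1.0)
L_A = 74.7

74.7 dBA


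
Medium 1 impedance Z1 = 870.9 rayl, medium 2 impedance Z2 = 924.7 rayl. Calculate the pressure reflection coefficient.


Given values:
  Z1 = 870.9 rayl, Z2 = 924.7 rayl
Formula: R = (Z2 - Z1) / (Z2 + Z1)
Numerator: Z2 - Z1 = 924.7 - 870.9 = 53.8
Denominator: Z2 + Z1 = 924.7 + 870.9 = 1795.6
R = 53.8 / 1795.6 = 0.03

0.03


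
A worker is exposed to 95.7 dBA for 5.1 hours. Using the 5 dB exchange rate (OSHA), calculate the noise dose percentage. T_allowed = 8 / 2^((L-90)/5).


Given values:
  L = 95.7 dBA, T = 5.1 hours
Formula: T_allowed = 8 / 2^((L - 90) / 5)
Compute exponent: (95.7 - 90) / 5 = 1.14
Compute 2^(1.14) = 2.20381
T_allowed = 8 / 2.20381 = 3.630077 hours
Dose = (T / T_allowed) * 100
Dose = (5.1 / 3.630077) * 100 = 140.49

140.49 %


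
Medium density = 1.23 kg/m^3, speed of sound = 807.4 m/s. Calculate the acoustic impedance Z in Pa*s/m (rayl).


Given values:
  rho = 1.23 kg/m^3
  c = 807.4 m/s
Formula: Z = rho * c
Z = 1.23 * 807.4
Z = 993.1

993.1 rayl


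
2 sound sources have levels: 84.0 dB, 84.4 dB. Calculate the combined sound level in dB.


Formula: L_total = 10 * log10( sum(10^(Li/10)) )
  Source 1: 10^(84.0/10) = 251188643.151
  Source 2: 10^(84.4/10) = 275422870.3338
Sum of linear values = 526611513.4848
L_total = 10 * log10(526611513.4848) = 87.21

87.21 dB


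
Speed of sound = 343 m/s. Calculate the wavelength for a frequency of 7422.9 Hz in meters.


Given values:
  c = 343 m/s, f = 7422.9 Hz
Formula: lambda = c / f
lambda = 343 / 7422.9
lambda = 0.0462

0.0462 m


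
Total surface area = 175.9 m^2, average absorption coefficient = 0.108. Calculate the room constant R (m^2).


Given values:
  S = 175.9 m^2, alpha = 0.108
Formula: R = S * alpha / (1 - alpha)
Numerator: 175.9 * 0.108 = 18.9972
Denominator: 1 - 0.108 = 0.892
R = 18.9972 / 0.892 = 21.3

21.3 m^2


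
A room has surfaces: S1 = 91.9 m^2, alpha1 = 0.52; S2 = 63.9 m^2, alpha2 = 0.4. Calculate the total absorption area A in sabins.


Given surfaces:
  Surface 1: 91.9 * 0.52 = 47.788
  Surface 2: 63.9 * 0.4 = 25.56
Formula: A = sum(Si * alpha_i)
A = 47.788 + 25.56
A = 73.35

73.35 sabins


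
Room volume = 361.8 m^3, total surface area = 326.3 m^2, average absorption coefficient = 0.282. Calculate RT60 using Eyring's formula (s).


Given values:
  V = 361.8 m^3, S = 326.3 m^2, alpha = 0.282
Formula: RT60 = 0.161 * V / (-S * ln(1 - alpha))
Compute ln(1 - 0.282) = ln(0.718) = -0.331286
Denominator: -326.3 * -0.331286 = 108.0986
Numerator: 0.161 * 361.8 = 58.2498
RT60 = 58.2498 / 108.0986 = 0.539

0.539 s


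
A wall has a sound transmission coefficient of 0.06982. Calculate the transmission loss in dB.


Given values:
  tau = 0.06982
Formula: TL = 10 * log10(1 / tau)
Compute 1 / tau = 1 / 0.06982 = 14.3225
Compute log10(14.3225) = 1.156019
TL = 10 * 1.156019 = 11.56

11.56 dB


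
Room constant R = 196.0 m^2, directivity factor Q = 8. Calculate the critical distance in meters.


Given values:
  R = 196.0 m^2, Q = 8
Formula: d_c = 0.141 * sqrt(Q * R)
Compute Q * R = 8 * 196.0 = 1568.0
Compute sqrt(1568.0) = 39.598
d_c = 0.141 * 39.598 = 5.583

5.583 m


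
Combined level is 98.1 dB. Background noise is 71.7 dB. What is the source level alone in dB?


Given values:
  L_total = 98.1 dB, L_bg = 71.7 dB
Formula: L_source = 10 * log10(10^(L_total/10) - 10^(L_bg/10))
Convert to linear:
  10^(98.1/10) = 6456542290.3465
  10^(71.7/10) = 14791083.8817
Difference: 6456542290.3465 - 14791083.8817 = 6441751206.4648
L_source = 10 * log10(6441751206.4648) = 98.09

98.09 dB


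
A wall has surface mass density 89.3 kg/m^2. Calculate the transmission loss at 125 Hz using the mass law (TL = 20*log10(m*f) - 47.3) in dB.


Given values:
  m = 89.3 kg/m^2, f = 125 Hz
Formula: TL = 20 * log10(m * f) - 47.3
Compute m * f = 89.3 * 125 = 11162.5
Compute log10(11162.5) = 4.047761
Compute 20 * 4.047761 = 80.9552
TL = 80.9552 - 47.3 = 33.66

33.66 dB


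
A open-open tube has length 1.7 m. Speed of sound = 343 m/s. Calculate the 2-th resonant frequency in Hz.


Given values:
  Tube type: open-open, L = 1.7 m, c = 343 m/s, n = 2
Formula: f_n = n * c / (2 * L)
Compute 2 * L = 2 * 1.7 = 3.4
f = 2 * 343 / 3.4
f = 201.76

201.76 Hz


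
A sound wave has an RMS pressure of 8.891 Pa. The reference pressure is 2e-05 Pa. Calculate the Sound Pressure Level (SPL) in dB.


Given values:
  p = 8.891 Pa
  p_ref = 2e-05 Pa
Formula: SPL = 20 * log10(p / p_ref)
Compute ratio: p / p_ref = 8.891 / 2e-05 = 444550
Compute log10: log10(444550) = 5.647921
Multiply: SPL = 20 * 5.647921 = 112.96

112.96 dB


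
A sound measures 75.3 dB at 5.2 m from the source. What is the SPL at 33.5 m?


Given values:
  SPL1 = 75.3 dB, r1 = 5.2 m, r2 = 33.5 m
Formula: SPL2 = SPL1 - 20 * log10(r2 / r1)
Compute ratio: r2 / r1 = 33.5 / 5.2 = 6.4423
Compute log10: log10(6.4423) = 0.809041
Compute drop: 20 * 0.809041 = 16.1808
SPL2 = 75.3 - 16.1808 = 59.12

59.12 dB


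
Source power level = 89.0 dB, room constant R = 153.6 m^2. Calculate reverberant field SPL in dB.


Given values:
  Lw = 89.0 dB, R = 153.6 m^2
Formula: SPL = Lw + 10 * log10(4 / R)
Compute 4 / R = 4 / 153.6 = 0.026042
Compute 10 * log10(0.026042) = -15.8433
SPL = 89.0 + (-15.8433) = 73.16

73.16 dB


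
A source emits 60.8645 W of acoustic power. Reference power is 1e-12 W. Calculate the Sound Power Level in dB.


Given values:
  W = 60.8645 W
  W_ref = 1e-12 W
Formula: SWL = 10 * log10(W / W_ref)
Compute ratio: W / W_ref = 60864500000000
Compute log10: log10(60864500000000) = 13.784364
Multiply: SWL = 10 * 13.784364 = 137.84

137.84 dB


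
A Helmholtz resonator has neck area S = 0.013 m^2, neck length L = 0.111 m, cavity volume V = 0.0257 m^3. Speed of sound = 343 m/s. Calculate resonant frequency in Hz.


Given values:
  S = 0.013 m^2, L = 0.111 m, V = 0.0257 m^3, c = 343 m/s
Formula: f = (c / (2*pi)) * sqrt(S / (V * L))
Compute V * L = 0.0257 * 0.111 = 0.0028527
Compute S / (V * L) = 0.013 / 0.0028527 = 4.5571
Compute sqrt(4.5571) = 2.134737
Compute c / (2*pi) = 343 / 6.283185 = 54.590148
f = 54.590148 * 2.134737 = 116.54

116.54 Hz


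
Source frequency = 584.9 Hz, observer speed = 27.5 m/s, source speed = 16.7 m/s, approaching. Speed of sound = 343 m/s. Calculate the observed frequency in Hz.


Given values:
  f_s = 584.9 Hz, v_o = 27.5 m/s, v_s = 16.7 m/s
  Direction: approaching
Formula: f_o = f_s * (c + v_o) / (c - v_s)
Numerator: c + v_o = 343 + 27.5 = 370.5
Denominator: c - v_s = 343 - 16.7 = 326.3
f_o = 584.9 * 370.5 / 326.3 = 664.13

664.13 Hz


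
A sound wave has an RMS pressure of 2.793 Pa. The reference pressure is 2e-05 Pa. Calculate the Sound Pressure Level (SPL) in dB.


Given values:
  p = 2.793 Pa
  p_ref = 2e-05 Pa
Formula: SPL = 20 * log10(p / p_ref)
Compute ratio: p / p_ref = 2.793 / 2e-05 = 139650
Compute log10: log10(139650) = 5.145041
Multiply: SPL = 20 * 5.145041 = 102.9

102.9 dB


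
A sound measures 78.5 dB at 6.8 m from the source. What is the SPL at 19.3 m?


Given values:
  SPL1 = 78.5 dB, r1 = 6.8 m, r2 = 19.3 m
Formula: SPL2 = SPL1 - 20 * log10(r2 / r1)
Compute ratio: r2 / r1 = 19.3 / 6.8 = 2.8382
Compute log10: log10(2.8382) = 0.453043
Compute drop: 20 * 0.453043 = 9.0609
SPL2 = 78.5 - 9.0609 = 69.44

69.44 dB


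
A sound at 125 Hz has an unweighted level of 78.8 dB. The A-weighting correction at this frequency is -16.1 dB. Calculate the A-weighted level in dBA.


Given values:
  SPL = 78.8 dB
  A-weighting at 125 Hz = -16.1 dB
Formula: L_A = SPL + A_weight
L_A = 78.8 + (-16.1)
L_A = 62.7

62.7 dBA


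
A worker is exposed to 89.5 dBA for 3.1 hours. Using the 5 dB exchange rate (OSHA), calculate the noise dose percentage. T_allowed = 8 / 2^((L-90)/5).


Given values:
  L = 89.5 dBA, T = 3.1 hours
Formula: T_allowed = 8 / 2^((L - 90) / 5)
Compute exponent: (89.5 - 90) / 5 = -0.1
Compute 2^(-0.1) = 0.933033
T_allowed = 8 / 0.933033 = 8.574188 hours
Dose = (T / T_allowed) * 100
Dose = (3.1 / 8.574188) * 100 = 36.16

36.16 %


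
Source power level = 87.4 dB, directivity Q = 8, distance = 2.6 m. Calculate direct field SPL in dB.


Given values:
  Lw = 87.4 dB, Q = 8, r = 2.6 m
Formula: SPL = Lw + 10 * log10(Q / (4 * pi * r^2))
Compute 4 * pi * r^2 = 4 * pi * 2.6^2 = 84.9487
Compute Q / denom = 8 / 84.9487 = 0.09417448
Compute 10 * log10(0.09417448) = -10.2607
SPL = 87.4 + (-10.2607) = 77.14

77.14 dB


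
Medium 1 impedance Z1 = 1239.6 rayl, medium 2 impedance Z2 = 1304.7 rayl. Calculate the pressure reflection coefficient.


Given values:
  Z1 = 1239.6 rayl, Z2 = 1304.7 rayl
Formula: R = (Z2 - Z1) / (Z2 + Z1)
Numerator: Z2 - Z1 = 1304.7 - 1239.6 = 65.1
Denominator: Z2 + Z1 = 1304.7 + 1239.6 = 2544.3
R = 65.1 / 2544.3 = 0.0256

0.0256


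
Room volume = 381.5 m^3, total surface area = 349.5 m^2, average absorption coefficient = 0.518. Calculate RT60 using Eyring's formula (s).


Given values:
  V = 381.5 m^3, S = 349.5 m^2, alpha = 0.518
Formula: RT60 = 0.161 * V / (-S * ln(1 - alpha))
Compute ln(1 - 0.518) = ln(0.482) = -0.729811
Denominator: -349.5 * -0.729811 = 255.0689
Numerator: 0.161 * 381.5 = 61.4215
RT60 = 61.4215 / 255.0689 = 0.241

0.241 s


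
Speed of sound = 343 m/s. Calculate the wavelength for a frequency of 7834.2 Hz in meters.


Given values:
  c = 343 m/s, f = 7834.2 Hz
Formula: lambda = c / f
lambda = 343 / 7834.2
lambda = 0.0438

0.0438 m


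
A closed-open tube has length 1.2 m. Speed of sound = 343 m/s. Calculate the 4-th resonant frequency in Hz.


Given values:
  Tube type: closed-open, L = 1.2 m, c = 343 m/s, n = 4
Formula: f_n = (2n - 1) * c / (4 * L)
Compute 2n - 1 = 2*4 - 1 = 7
Compute 4 * L = 4 * 1.2 = 4.8
f = 7 * 343 / 4.8
f = 500.21

500.21 Hz


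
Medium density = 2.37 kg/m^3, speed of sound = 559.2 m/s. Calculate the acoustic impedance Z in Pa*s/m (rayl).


Given values:
  rho = 2.37 kg/m^3
  c = 559.2 m/s
Formula: Z = rho * c
Z = 2.37 * 559.2
Z = 1325.3

1325.3 rayl


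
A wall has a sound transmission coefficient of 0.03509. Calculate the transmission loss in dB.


Given values:
  tau = 0.03509
Formula: TL = 10 * log10(1 / tau)
Compute 1 / tau = 1 / 0.03509 = 28.4981
Compute log10(28.4981) = 1.454816
TL = 10 * 1.454816 = 14.55

14.55 dB


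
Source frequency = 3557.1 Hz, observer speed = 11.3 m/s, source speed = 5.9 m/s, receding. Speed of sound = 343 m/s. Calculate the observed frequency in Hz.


Given values:
  f_s = 3557.1 Hz, v_o = 11.3 m/s, v_s = 5.9 m/s
  Direction: receding
Formula: f_o = f_s * (c - v_o) / (c + v_s)
Numerator: c - v_o = 343 - 11.3 = 331.7
Denominator: c + v_s = 343 + 5.9 = 348.9
f_o = 3557.1 * 331.7 / 348.9 = 3381.74

3381.74 Hz


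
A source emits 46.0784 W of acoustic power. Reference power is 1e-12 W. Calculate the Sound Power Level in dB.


Given values:
  W = 46.0784 W
  W_ref = 1e-12 W
Formula: SWL = 10 * log10(W / W_ref)
Compute ratio: W / W_ref = 46078400000000
Compute log10: log10(46078400000000) = 13.663497
Multiply: SWL = 10 * 13.663497 = 136.63

136.63 dB


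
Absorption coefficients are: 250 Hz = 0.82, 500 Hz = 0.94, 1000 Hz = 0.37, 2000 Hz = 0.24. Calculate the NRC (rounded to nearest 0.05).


Given values:
  a_250 = 0.82, a_500 = 0.94
  a_1000 = 0.37, a_2000 = 0.24
Formula: NRC = (a250 + a500 + a1000 + a2000) / 4
Sum = 0.82 + 0.94 + 0.37 + 0.24 = 2.37
NRC = 2.37 / 4 = 0.5925
Rounded to nearest 0.05: 0.6

0.6


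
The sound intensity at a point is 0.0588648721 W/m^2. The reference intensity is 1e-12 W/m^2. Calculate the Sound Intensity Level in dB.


Given values:
  I = 0.0588648721 W/m^2
  I_ref = 1e-12 W/m^2
Formula: SIL = 10 * log10(I / I_ref)
Compute ratio: I / I_ref = 58864872100
Compute log10: log10(58864872100) = 10.769856
Multiply: SIL = 10 * 10.769856 = 107.7

107.7 dB


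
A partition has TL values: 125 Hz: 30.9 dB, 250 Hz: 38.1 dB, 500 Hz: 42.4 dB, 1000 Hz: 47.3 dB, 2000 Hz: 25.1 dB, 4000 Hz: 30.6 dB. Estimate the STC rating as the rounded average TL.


Given TL values at each frequency:
  125 Hz: 30.9 dB
  250 Hz: 38.1 dB
  500 Hz: 42.4 dB
  1000 Hz: 47.3 dB
  2000 Hz: 25.1 dB
  4000 Hz: 30.6 dB
Formula: STC ~ round(average of TL values)
Sum = 30.9 + 38.1 + 42.4 + 47.3 + 25.1 + 30.6 = 214.4
Average = 214.4 / 6 = 35.73
Rounded: 36

36


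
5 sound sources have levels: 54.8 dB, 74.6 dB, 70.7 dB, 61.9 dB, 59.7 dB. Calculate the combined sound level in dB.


Formula: L_total = 10 * log10( sum(10^(Li/10)) )
  Source 1: 10^(54.8/10) = 301995.172
  Source 2: 10^(74.6/10) = 28840315.0313
  Source 3: 10^(70.7/10) = 11748975.5494
  Source 4: 10^(61.9/10) = 1548816.6189
  Source 5: 10^(59.7/10) = 933254.3008
Sum of linear values = 43373356.6724
L_total = 10 * log10(43373356.6724) = 76.37

76.37 dB


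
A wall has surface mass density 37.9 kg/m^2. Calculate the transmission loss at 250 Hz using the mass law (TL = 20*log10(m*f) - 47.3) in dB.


Given values:
  m = 37.9 kg/m^2, f = 250 Hz
Formula: TL = 20 * log10(m * f) - 47.3
Compute m * f = 37.9 * 250 = 9475.0
Compute log10(9475.0) = 3.976579
Compute 20 * 3.976579 = 79.5316
TL = 79.5316 - 47.3 = 32.23

32.23 dB


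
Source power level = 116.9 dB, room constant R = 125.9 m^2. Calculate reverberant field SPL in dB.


Given values:
  Lw = 116.9 dB, R = 125.9 m^2
Formula: SPL = Lw + 10 * log10(4 / R)
Compute 4 / R = 4 / 125.9 = 0.031771
Compute 10 * log10(0.031771) = -14.9797
SPL = 116.9 + (-14.9797) = 101.92

101.92 dB


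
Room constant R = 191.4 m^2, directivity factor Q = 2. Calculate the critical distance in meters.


Given values:
  R = 191.4 m^2, Q = 2
Formula: d_c = 0.141 * sqrt(Q * R)
Compute Q * R = 2 * 191.4 = 382.8
Compute sqrt(382.8) = 19.5653
d_c = 0.141 * 19.5653 = 2.759

2.759 m


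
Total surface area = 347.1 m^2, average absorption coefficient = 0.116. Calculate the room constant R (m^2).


Given values:
  S = 347.1 m^2, alpha = 0.116
Formula: R = S * alpha / (1 - alpha)
Numerator: 347.1 * 0.116 = 40.2636
Denominator: 1 - 0.116 = 0.884
R = 40.2636 / 0.884 = 45.55

45.55 m^2


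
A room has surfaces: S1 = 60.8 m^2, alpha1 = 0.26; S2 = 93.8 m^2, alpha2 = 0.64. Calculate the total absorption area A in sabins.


Given surfaces:
  Surface 1: 60.8 * 0.26 = 15.808
  Surface 2: 93.8 * 0.64 = 60.032
Formula: A = sum(Si * alpha_i)
A = 15.808 + 60.032
A = 75.84

75.84 sabins


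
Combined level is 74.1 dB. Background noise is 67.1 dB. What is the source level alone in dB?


Given values:
  L_total = 74.1 dB, L_bg = 67.1 dB
Formula: L_source = 10 * log10(10^(L_total/10) - 10^(L_bg/10))
Convert to linear:
  10^(74.1/10) = 25703957.8277
  10^(67.1/10) = 5128613.8399
Difference: 25703957.8277 - 5128613.8399 = 20575343.9878
L_source = 10 * log10(20575343.9878) = 73.13

73.13 dB


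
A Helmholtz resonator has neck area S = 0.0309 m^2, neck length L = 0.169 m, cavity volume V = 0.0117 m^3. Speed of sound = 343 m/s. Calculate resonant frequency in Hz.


Given values:
  S = 0.0309 m^2, L = 0.169 m, V = 0.0117 m^3, c = 343 m/s
Formula: f = (c / (2*pi)) * sqrt(S / (V * L))
Compute V * L = 0.0117 * 0.169 = 0.0019773
Compute S / (V * L) = 0.0309 / 0.0019773 = 15.6274
Compute sqrt(15.6274) = 3.953151
Compute c / (2*pi) = 343 / 6.283185 = 54.590148
f = 54.590148 * 3.953151 = 215.8

215.8 Hz


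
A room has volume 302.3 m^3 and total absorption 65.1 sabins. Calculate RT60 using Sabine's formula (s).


Given values:
  V = 302.3 m^3
  A = 65.1 sabins
Formula: RT60 = 0.161 * V / A
Numerator: 0.161 * 302.3 = 48.6703
RT60 = 48.6703 / 65.1 = 0.748

0.748 s


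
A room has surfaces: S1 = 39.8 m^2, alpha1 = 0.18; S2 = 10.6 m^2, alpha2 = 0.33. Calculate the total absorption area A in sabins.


Given surfaces:
  Surface 1: 39.8 * 0.18 = 7.164
  Surface 2: 10.6 * 0.33 = 3.498
Formula: A = sum(Si * alpha_i)
A = 7.164 + 3.498
A = 10.66

10.66 sabins


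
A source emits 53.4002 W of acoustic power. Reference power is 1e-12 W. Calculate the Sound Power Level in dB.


Given values:
  W = 53.4002 W
  W_ref = 1e-12 W
Formula: SWL = 10 * log10(W / W_ref)
Compute ratio: W / W_ref = 53400200000000
Compute log10: log10(53400200000000) = 13.727543
Multiply: SWL = 10 * 13.727543 = 137.28

137.28 dB


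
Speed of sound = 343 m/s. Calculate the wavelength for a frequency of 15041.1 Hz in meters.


Given values:
  c = 343 m/s, f = 15041.1 Hz
Formula: lambda = c / f
lambda = 343 / 15041.1
lambda = 0.0228

0.0228 m


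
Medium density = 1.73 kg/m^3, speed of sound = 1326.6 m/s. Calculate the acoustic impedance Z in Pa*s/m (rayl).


Given values:
  rho = 1.73 kg/m^3
  c = 1326.6 m/s
Formula: Z = rho * c
Z = 1.73 * 1326.6
Z = 2295.02

2295.02 rayl


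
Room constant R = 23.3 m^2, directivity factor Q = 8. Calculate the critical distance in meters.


Given values:
  R = 23.3 m^2, Q = 8
Formula: d_c = 0.141 * sqrt(Q * R)
Compute Q * R = 8 * 23.3 = 186.4
Compute sqrt(186.4) = 13.6528
d_c = 0.141 * 13.6528 = 1.925

1.925 m


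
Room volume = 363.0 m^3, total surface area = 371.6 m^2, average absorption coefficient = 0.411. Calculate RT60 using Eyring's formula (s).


Given values:
  V = 363.0 m^3, S = 371.6 m^2, alpha = 0.411
Formula: RT60 = 0.161 * V / (-S * ln(1 - alpha))
Compute ln(1 - 0.411) = ln(0.589) = -0.529329
Denominator: -371.6 * -0.529329 = 196.6987
Numerator: 0.161 * 363.0 = 58.443
RT60 = 58.443 / 196.6987 = 0.297

0.297 s


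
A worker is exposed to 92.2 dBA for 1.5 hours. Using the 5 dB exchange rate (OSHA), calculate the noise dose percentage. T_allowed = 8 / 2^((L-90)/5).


Given values:
  L = 92.2 dBA, T = 1.5 hours
Formula: T_allowed = 8 / 2^((L - 90) / 5)
Compute exponent: (92.2 - 90) / 5 = 0.44
Compute 2^(0.44) = 1.356604
T_allowed = 8 / 1.356604 = 5.897078 hours
Dose = (T / T_allowed) * 100
Dose = (1.5 / 5.897078) * 100 = 25.44

25.44 %


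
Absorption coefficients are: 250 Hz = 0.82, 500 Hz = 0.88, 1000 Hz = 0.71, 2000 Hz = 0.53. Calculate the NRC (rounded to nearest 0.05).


Given values:
  a_250 = 0.82, a_500 = 0.88
  a_1000 = 0.71, a_2000 = 0.53
Formula: NRC = (a250 + a500 + a1000 + a2000) / 4
Sum = 0.82 + 0.88 + 0.71 + 0.53 = 2.94
NRC = 2.94 / 4 = 0.735
Rounded to nearest 0.05: 0.75

0.75


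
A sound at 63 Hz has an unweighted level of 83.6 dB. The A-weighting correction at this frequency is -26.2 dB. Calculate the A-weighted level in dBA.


Given values:
  SPL = 83.6 dB
  A-weighting at 63 Hz = -26.2 dB
Formula: L_A = SPL + A_weight
L_A = 83.6 + (-26.2)
L_A = 57.4

57.4 dBA


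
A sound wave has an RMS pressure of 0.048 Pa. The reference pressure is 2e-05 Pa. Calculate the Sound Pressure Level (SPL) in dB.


Given values:
  p = 0.048 Pa
  p_ref = 2e-05 Pa
Formula: SPL = 20 * log10(p / p_ref)
Compute ratio: p / p_ref = 0.048 / 2e-05 = 2400
Compute log10: log10(2400) = 3.380211
Multiply: SPL = 20 * 3.380211 = 67.6

67.6 dB


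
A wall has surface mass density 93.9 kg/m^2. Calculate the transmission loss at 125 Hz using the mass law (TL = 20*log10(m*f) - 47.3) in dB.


Given values:
  m = 93.9 kg/m^2, f = 125 Hz
Formula: TL = 20 * log10(m * f) - 47.3
Compute m * f = 93.9 * 125 = 11737.5
Compute log10(11737.5) = 4.069576
Compute 20 * 4.069576 = 81.3915
TL = 81.3915 - 47.3 = 34.09

34.09 dB


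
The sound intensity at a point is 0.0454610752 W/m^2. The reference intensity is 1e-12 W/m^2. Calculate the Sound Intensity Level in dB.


Given values:
  I = 0.0454610752 W/m^2
  I_ref = 1e-12 W/m^2
Formula: SIL = 10 * log10(I / I_ref)
Compute ratio: I / I_ref = 45461075200
Compute log10: log10(45461075200) = 10.65764
Multiply: SIL = 10 * 10.65764 = 106.58

106.58 dB


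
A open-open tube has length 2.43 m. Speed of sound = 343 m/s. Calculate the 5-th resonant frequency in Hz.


Given values:
  Tube type: open-open, L = 2.43 m, c = 343 m/s, n = 5
Formula: f_n = n * c / (2 * L)
Compute 2 * L = 2 * 2.43 = 4.86
f = 5 * 343 / 4.86
f = 352.88

352.88 Hz


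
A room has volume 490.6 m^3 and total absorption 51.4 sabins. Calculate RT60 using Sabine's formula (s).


Given values:
  V = 490.6 m^3
  A = 51.4 sabins
Formula: RT60 = 0.161 * V / A
Numerator: 0.161 * 490.6 = 78.9866
RT60 = 78.9866 / 51.4 = 1.537

1.537 s


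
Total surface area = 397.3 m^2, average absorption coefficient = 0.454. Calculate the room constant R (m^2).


Given values:
  S = 397.3 m^2, alpha = 0.454
Formula: R = S * alpha / (1 - alpha)
Numerator: 397.3 * 0.454 = 180.3742
Denominator: 1 - 0.454 = 0.546
R = 180.3742 / 0.546 = 330.36

330.36 m^2


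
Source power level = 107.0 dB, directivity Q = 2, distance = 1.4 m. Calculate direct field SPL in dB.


Given values:
  Lw = 107.0 dB, Q = 2, r = 1.4 m
Formula: SPL = Lw + 10 * log10(Q / (4 * pi * r^2))
Compute 4 * pi * r^2 = 4 * pi * 1.4^2 = 24.6301
Compute Q / denom = 2 / 24.6301 = 0.08120146
Compute 10 * log10(0.08120146) = -10.9044
SPL = 107.0 + (-10.9044) = 96.1

96.1 dB


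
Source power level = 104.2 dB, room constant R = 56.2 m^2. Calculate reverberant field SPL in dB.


Given values:
  Lw = 104.2 dB, R = 56.2 m^2
Formula: SPL = Lw + 10 * log10(4 / R)
Compute 4 / R = 4 / 56.2 = 0.071174
Compute 10 * log10(0.071174) = -11.4768
SPL = 104.2 + (-11.4768) = 92.72

92.72 dB


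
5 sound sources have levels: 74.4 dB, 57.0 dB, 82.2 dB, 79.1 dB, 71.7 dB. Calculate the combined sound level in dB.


Formula: L_total = 10 * log10( sum(10^(Li/10)) )
  Source 1: 10^(74.4/10) = 27542287.0334
  Source 2: 10^(57.0/10) = 501187.2336
  Source 3: 10^(82.2/10) = 165958690.7438
  Source 4: 10^(79.1/10) = 81283051.6164
  Source 5: 10^(71.7/10) = 14791083.8817
Sum of linear values = 290076300.5089
L_total = 10 * log10(290076300.5089) = 84.63

84.63 dB
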